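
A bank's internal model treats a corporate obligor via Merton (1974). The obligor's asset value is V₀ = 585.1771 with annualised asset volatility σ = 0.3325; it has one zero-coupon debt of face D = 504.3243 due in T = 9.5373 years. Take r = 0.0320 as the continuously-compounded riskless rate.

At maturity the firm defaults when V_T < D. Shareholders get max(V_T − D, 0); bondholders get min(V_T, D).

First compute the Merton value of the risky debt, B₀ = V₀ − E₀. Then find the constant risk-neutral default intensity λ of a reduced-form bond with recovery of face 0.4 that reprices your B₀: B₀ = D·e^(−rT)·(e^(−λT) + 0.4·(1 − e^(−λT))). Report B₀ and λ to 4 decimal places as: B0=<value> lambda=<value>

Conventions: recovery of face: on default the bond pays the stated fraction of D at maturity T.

Work the structural quantities from V₀ = 585.1771 against face 504.3243:
d₁ = [ln(V₀/D) + (r + σ²/2)T] / (σ√T)
   = [ln(585.1771/504.3243) + (0.0320 + 0.5·0.3325²)·9.5373] / (0.3325·√9.5373)
   = [0.148695 + 0.832398] / 1.026844 = 0.955445
d₂ = d₁ − σ√T = 0.955445 − 1.026844 = -0.071399
N(d₁) = 0.830324,  N(d₂) = 0.471540,  e^(−rT) = 0.736981
E₀ = V₀·N(d₁) − D·e^(−rT)·N(d₂)
   = 585.1771·0.830324 − 504.3243·0.736981·0.471540 = 310.625613
B₀ = V₀ − E₀ = 585.1771 − 310.625613 = 274.551487
e^(−λT) = (B₀·e^(rT)/D − 0.4)/(1 − 0.4) = (274.5515·1.356888/504.3243 − 0.4)/0.6 = 0.56447087
λ = −ln(0.56447087)/9.5373 = 0.059961

B0=274.5515 lambda=0.0600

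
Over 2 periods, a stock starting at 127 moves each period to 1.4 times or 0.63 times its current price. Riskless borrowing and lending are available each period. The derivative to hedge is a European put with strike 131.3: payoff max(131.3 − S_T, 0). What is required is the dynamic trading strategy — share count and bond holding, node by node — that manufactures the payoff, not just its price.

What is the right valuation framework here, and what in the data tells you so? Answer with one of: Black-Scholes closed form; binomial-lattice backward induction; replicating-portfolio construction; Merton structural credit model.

Key observation: the mandate to exhibit the hedge at every date and state singles out the replicating-portfolio construction on the 2-period tree with factors 1.4 and 0.63 from 127.

framework: replicating-portfolio construction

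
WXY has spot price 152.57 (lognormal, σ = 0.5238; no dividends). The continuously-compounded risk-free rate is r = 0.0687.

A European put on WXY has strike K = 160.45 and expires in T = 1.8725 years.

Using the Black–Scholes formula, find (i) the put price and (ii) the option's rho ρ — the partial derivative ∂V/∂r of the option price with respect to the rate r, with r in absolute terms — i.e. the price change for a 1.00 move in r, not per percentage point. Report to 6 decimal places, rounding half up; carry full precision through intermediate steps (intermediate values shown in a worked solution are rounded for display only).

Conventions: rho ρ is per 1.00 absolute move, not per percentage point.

price = 35.593333
ρ = -158.078776

σ√T = 0.5238·√1.8725 = 0.716764
d₁ = (ln(S/K) + (r+σ²/2)T) / (σ√T) = (ln(152.57/160.45) + (0.0687+0.5238²/2)·1.8725) / 0.716764 = (-0.050359 + 0.385516) / 0.716764 = 0.467598
d₂ = d₁ − σ√T = 0.467598 − 0.716764 = -0.249167
e^{−rT} = 0.879290
N(−d₁) = 0.320036,  N(−d₂) = 0.598384
Put price V = K·e^{−rT}·N(−d₂) − S·N(−d₁) = 84.421242 − 48.827909 = 35.593333
ρ = −K·T·e^{−rT}·N(−d₂) = -158.078776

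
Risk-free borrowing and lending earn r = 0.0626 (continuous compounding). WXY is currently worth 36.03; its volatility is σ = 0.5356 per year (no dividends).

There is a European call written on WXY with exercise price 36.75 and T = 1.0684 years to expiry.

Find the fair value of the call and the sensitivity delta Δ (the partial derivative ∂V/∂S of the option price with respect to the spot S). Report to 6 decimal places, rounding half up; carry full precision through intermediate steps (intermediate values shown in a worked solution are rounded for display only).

price = 8.532211
Δ = 0.641278

σ√T = 0.5356·√1.0684 = 0.553615
d₁ = (ln(S/K) + (r+σ²/2)T) / (σ√T) = (ln(36.03/36.75) + (0.0626+0.5356²/2)·1.0684) / 0.553615 = (-0.019786 + 0.220126) / 0.553615 = 0.361876
d₂ = d₁ − σ√T = 0.361876 − 0.553615 = -0.191738
e^{−rT} = 0.935306
N(d₁) = 0.641278,  N(d₂) = 0.423974
Call price V = S·N(d₁) − K·e^{−rT}·N(d₂) = 23.105240 − 14.573029 = 8.532211
Δ = N(d₁) = 0.641278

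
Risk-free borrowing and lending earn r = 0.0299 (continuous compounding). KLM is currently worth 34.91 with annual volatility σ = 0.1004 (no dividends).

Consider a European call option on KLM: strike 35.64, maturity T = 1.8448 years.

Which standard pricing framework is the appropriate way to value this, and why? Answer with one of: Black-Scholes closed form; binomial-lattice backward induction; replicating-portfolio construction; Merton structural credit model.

Key observation: the instrument is a plain European call (strike 35.64) on a lognormal asset; the exact continuous-time formula applies directly.

framework: Black-Scholes closed form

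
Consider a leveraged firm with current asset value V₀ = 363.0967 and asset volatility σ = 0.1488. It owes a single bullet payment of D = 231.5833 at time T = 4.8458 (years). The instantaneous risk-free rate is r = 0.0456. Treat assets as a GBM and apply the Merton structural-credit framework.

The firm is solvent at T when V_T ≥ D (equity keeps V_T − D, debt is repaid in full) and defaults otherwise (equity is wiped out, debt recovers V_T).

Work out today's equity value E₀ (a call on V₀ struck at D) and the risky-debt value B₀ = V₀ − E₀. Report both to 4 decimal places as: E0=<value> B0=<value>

E0=178.0550 B0=185.0417

With assets at 363.0967 and a single debt payment of 231.5833 at 4.8458 years:
d₁ = [ln(V₀/D) + (r + σ²/2)T] / (σ√T)
   = [ln(363.0967/231.5833) + (0.0456 + 0.5·0.1488²)·4.8458] / (0.1488·√4.8458)
   = [0.449730 + 0.274615] / 0.327556 = 2.211360
d₂ = d₁ − σ√T = 2.211360 − 0.327556 = 1.883804
N(d₁) = 0.986495,  N(d₂) = 0.970204,  e^(−rT) = 0.801742
E₀ = V₀·N(d₁) − D·e^(−rT)·N(d₂)
   = 363.0967·0.986495 − 231.5833·0.801742·0.970204 = 178.055044
B₀ = V₀ − E₀ = 363.0967 − 178.055044 = 185.041656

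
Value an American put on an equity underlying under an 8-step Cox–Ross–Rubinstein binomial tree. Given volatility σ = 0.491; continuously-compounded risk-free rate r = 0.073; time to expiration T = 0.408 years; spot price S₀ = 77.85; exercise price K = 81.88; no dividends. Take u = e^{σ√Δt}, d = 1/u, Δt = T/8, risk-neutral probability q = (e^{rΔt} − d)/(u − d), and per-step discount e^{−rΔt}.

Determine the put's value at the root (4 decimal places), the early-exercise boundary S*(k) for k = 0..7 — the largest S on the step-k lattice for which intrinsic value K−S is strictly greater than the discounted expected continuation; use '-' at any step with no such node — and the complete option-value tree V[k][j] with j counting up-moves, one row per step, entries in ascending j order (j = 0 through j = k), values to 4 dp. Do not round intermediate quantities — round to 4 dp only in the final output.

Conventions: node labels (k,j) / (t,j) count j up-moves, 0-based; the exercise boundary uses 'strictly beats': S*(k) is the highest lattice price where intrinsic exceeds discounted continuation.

price = 11.1122
boundary = - - - 55.8201 49.9614 55.8201 62.3658 69.6791
tree:
11.1122
15.2513 6.8732
20.2883 10.1060 3.5486
26.0599 14.4141 5.6828 1.3463
31.9186 19.8167 8.8804 2.3860 0.2705
37.1624 26.0599 13.4461 4.1787 0.5315 0.0000
41.8558 31.9186 19.5142 7.2099 1.0441 0.0000 0.0000
46.0566 37.1624 26.0599 12.2009 2.0513 0.0000 0.0000 0.0000
49.8166 41.8558 31.9186 19.5142 4.0300 0.0000 0.0000 0.0000 0.0000

params: Δt=0.05100 u=1.11726 d=0.89504 q=0.48909 e^(-rΔt)=0.99628
t_8 payoffs: 49.8166 41.8558 31.9186 19.5142 4.0300 0.0000 0.0000 0.0000 0.0000
t_7: node(7,0) S=35.8234 payoff=46.0566 vs cont=45.7524 → 46.0566 [stop]  node(7,1) S=44.7176 payoff=37.1624 vs cont=36.8581 → 37.1624 [stop]  node(7,2) S=55.8201 payoff=26.0599 vs cont=25.7556 → 26.0599 [stop]  node(7,3) S=69.6791 payoff=12.2009 vs cont=11.8966 → 12.2009 [stop]  node(7,4) S=86.9791 payoff=0.0000 vs cont=2.0513 → 2.0513 [wait]  node(7,5) S=108.5742 payoff=0.0000 vs cont=0.0000 → 0.0000 [wait]  node(7,6) S=135.5311 payoff=0.0000 vs cont=0.0000 → 0.0000 [wait]  node(7,7) S=169.1808 payoff=0.0000 vs cont=0.0000 → 0.0000 [wait]  ⇒ S*(7)=69.6791
t_6: node(6,0) S=40.0242 payoff=41.8558 vs cont=41.5516 → 41.8558 [stop]  node(6,1) S=49.9614 payoff=31.9186 vs cont=31.6144 → 31.9186 [stop]  node(6,2) S=62.3658 payoff=19.5142 vs cont=19.2099 → 19.5142 [stop]  node(6,3) S=77.8500 payoff=4.0300 vs cont=7.2099 → 7.2099 [wait]  node(6,4) S=97.1786 payoff=0.0000 vs cont=1.0441 → 1.0441 [wait]  node(6,5) S=121.3062 payoff=0.0000 vs cont=0.0000 → 0.0000 [wait]  node(6,6) S=151.4241 payoff=0.0000 vs cont=0.0000 → 0.0000 [wait]  ⇒ S*(6)=62.3658
t_5: node(5,0) S=44.7176 payoff=37.1624 vs cont=36.8581 → 37.1624 [stop]  node(5,1) S=55.8201 payoff=26.0599 vs cont=25.7556 → 26.0599 [stop]  node(5,2) S=69.6791 payoff=12.2009 vs cont=13.4461 → 13.4461 [wait]  node(5,3) S=86.9791 payoff=0.0000 vs cont=4.1787 → 4.1787 [wait]  node(5,4) S=108.5742 payoff=0.0000 vs cont=0.5315 → 0.5315 [wait]  node(5,5) S=135.5311 payoff=0.0000 vs cont=0.0000 → 0.0000 [wait]  ⇒ S*(5)=55.8201
t_4: node(4,0) S=49.9614 payoff=31.9186 vs cont=31.6144 → 31.9186 [stop]  node(4,1) S=62.3658 payoff=19.5142 vs cont=19.8167 → 19.8167 [wait]  node(4,2) S=77.8500 payoff=4.0300 vs cont=8.8804 → 8.8804 [wait]  node(4,3) S=97.1786 payoff=0.0000 vs cont=2.3860 → 2.3860 [wait]  node(4,4) S=121.3062 payoff=0.0000 vs cont=0.2705 → 0.2705 [wait]  ⇒ S*(4)=49.9614
t_3: node(3,0) S=55.8201 payoff=26.0599 vs cont=25.9030 → 26.0599 [stop]  node(3,1) S=69.6791 payoff=12.2009 vs cont=14.4141 → 14.4141 [wait]  node(3,2) S=86.9791 payoff=0.0000 vs cont=5.6828 → 5.6828 [wait]  node(3,3) S=108.5742 payoff=0.0000 vs cont=1.3463 → 1.3463 [wait]  ⇒ S*(3)=55.8201
t_2: node(2,0) S=62.3658 payoff=19.5142 vs cont=20.2883 → 20.2883 [wait]  node(2,1) S=77.8500 payoff=4.0300 vs cont=10.1060 → 10.1060 [wait]  node(2,2) S=97.1786 payoff=0.0000 vs cont=3.5486 → 3.5486 [wait]  ⇒ S*(2)=-
t_1: node(1,0) S=69.6791 payoff=12.2009 vs cont=15.2513 → 15.2513 [wait]  node(1,1) S=86.9791 payoff=0.0000 vs cont=6.8732 → 6.8732 [wait]  ⇒ S*(1)=-
t_0: node(0,0) S=77.8500 payoff=4.0300 vs cont=11.1122 → 11.1122 [wait]  ⇒ S*(0)=-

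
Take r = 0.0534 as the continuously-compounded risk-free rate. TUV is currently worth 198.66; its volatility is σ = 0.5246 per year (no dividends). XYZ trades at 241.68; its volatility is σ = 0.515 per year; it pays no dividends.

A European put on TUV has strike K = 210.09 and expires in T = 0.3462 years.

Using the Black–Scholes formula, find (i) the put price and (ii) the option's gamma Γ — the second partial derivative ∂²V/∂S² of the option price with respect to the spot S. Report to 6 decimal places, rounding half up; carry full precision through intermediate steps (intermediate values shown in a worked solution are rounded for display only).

price = 28.803315
Γ = 0.006502

σ√T = 0.5246·√0.3462 = 0.308668
d₁ = (ln(S/K) + (r+σ²/2)T) / (σ√T) = (ln(198.66/210.09) + (0.0534+0.5246²/2)·0.3462) / 0.308668 = (-0.055941 + 0.066125) / 0.308668 = 0.032993
d₂ = d₁ − σ√T = 0.032993 − 0.308668 = -0.275675
e^{−rT} = 0.981683
N(−d₁) = 0.486840,  N(−d₂) = 0.608601
Put price V = K·e^{−rT}·N(−d₂) − S·N(−d₁) = 125.518962 − 96.715647 = 28.803315
φ(d₁) = (1/√(2π))·e^{−d₁²/2} = 0.398725
Γ = φ(d₁) / (S·σ·√T) = 0.006502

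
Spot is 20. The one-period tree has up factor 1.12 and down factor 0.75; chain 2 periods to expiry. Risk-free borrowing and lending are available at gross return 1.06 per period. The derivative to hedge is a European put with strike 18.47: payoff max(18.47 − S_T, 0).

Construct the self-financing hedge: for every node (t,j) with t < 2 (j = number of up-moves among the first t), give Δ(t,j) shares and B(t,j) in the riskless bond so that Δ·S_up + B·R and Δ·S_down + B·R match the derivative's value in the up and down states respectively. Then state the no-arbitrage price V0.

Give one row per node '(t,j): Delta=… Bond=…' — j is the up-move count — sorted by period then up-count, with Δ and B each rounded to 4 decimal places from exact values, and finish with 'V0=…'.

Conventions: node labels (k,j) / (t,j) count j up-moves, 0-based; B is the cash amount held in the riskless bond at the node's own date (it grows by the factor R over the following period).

No-arbitrage ⇒ martingale measure with p* = (R−d)/(u−d) = 0.8378.
Expiry values: V(2,0)=7.2200, V(2,1)=1.6700, V(2,2)=0.0000
Node (1,0) S=15.0000: V=(p*·1.6700+(1−p*)·7.2200)/1.06=2.4245; Δ=(1.6700−7.2200)/(16.8000−11.2500)=-1.0000; B=V−Δ·S=17.4245
Node (1,1) S=22.4000: V=(p*·0.0000+(1−p*)·1.6700)/1.06=0.2555; Δ=(0.0000−1.6700)/(25.0880−16.8000)=-0.2015; B=V−Δ·S=4.7690
Node (0,0) S=20.0000: V=(p*·0.2555+(1−p*)·2.4245)/1.06=0.5728; Δ=(0.2555−2.4245)/(22.4000−15.0000)=-0.2931; B=V−Δ·S=6.4351
Verification: the root portfolio costs Δ(0,0)·S0 + B(0,0) = 0.5728, matching V0.

(0,0): Delta=-0.2931 Bond=6.4351
(1,0): Delta=-1.0000 Bond=17.4245
(1,1): Delta=-0.2015 Bond=4.7690
V0=0.5728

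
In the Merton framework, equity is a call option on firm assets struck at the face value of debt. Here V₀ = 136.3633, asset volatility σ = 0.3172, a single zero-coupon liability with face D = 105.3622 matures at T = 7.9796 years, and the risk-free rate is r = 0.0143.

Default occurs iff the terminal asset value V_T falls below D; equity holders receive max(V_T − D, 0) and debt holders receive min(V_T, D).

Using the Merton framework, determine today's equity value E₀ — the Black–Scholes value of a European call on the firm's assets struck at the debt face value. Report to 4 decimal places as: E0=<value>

E0=64.1379

Equity is a call on the firm's assets struck at D = 105.3622:
d₁ = [ln(V₀/D) + (r + σ²/2)T] / (σ√T)
   = [ln(136.3633/105.3622) + (0.0143 + 0.5·0.3172²)·7.9796] / (0.3172·√7.9796)
   = [0.257919 + 0.515545] / 0.896032 = 0.863210
d₂ = d₁ − σ√T = 0.863210 − 0.896032 = -0.032823
N(d₁) = 0.805989,  N(d₂) = 0.486908,  e^(−rT) = 0.892161
E₀ = V₀·N(d₁) − D·e^(−rT)·N(d₂)
   = 136.3633·0.805989 − 105.3622·0.892161·0.486908 = 64.137918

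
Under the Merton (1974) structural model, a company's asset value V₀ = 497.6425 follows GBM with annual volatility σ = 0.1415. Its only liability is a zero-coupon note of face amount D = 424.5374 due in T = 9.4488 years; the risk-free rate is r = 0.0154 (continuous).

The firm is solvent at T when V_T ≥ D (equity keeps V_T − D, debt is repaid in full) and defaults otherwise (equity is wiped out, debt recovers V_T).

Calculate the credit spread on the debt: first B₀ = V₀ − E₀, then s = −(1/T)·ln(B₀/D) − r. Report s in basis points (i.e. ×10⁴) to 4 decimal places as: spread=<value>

Apply the equity-as-call identities (strike 424.5374, horizon 9.4488 years):
d₁ = [ln(V₀/D) + (r + σ²/2)T] / (σ√T)
   = [ln(497.6425/424.5374) + (0.0154 + 0.5·0.1415²)·9.4488] / (0.1415·√9.4488)
   = [0.158882 + 0.240105] / 0.434955 = 0.917304
d₂ = d₁ − σ√T = 0.917304 − 0.434955 = 0.482349
N(d₁) = 0.820508,  N(d₂) = 0.685221,  e^(−rT) = 0.864580
E₀ = V₀·N(d₁) − D·e^(−rT)·N(d₂)
   = 497.6425·0.820508 − 424.5374·0.864580·0.685221 = 156.811896
B₀ = V₀ − E₀ = 497.6425 − 156.811896 = 340.830604
spread = −(1/T)·ln(B₀/D) − r = −(1/9.4488)·ln(340.830604/424.5374) − 0.0154 = 0.00784258
in basis points: 0.00784258 × 10⁴ = 78.4258 bp

spread=78.4258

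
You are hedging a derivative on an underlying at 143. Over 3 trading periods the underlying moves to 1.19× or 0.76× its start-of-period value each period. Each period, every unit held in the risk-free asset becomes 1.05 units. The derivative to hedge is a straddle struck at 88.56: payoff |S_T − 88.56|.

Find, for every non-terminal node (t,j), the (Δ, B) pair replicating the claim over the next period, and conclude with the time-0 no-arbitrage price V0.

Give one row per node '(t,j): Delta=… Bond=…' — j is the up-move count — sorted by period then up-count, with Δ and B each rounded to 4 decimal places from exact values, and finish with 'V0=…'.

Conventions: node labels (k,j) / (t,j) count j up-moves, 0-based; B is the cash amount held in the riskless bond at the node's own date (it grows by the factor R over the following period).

(0,0): Delta=0.9194 Bond=-63.4322
(1,0): Delta=0.6578 Bond=-38.1782
(1,1): Delta=1.0000 Bond=-80.3265
(2,0): Delta=-0.4521 Bond=51.5856
(2,1): Delta=1.0000 Bond=-84.3429
(2,2): Delta=1.0000 Bond=-84.3429
V0=68.0361

Under the risk-neutral measure, an up-move has probability p* = (R−d)/(u−d) = 0.6744 and values discount at R = 1.05.
Terminal payoffs: V(3,0)=25.7864, V(3,1)=9.7302, V(3,2)=65.3417, V(3,3)=152.4177
(2,0): S=82.5968. Δ = (V_up−V_dn)/(S_up−S_dn) = (9.7302−25.7864)/(98.2902−62.7736) = -0.4521. V = [p*·9.7302 + (1−p*)·25.7864]/1.05 = 14.2455. B = V − Δ·S = 51.5856.
(2,1): S=129.3292. Δ = (V_up−V_dn)/(S_up−S_dn) = (65.3417−9.7302)/(153.9017−98.2902) = 1.0000. V = [p*·65.3417 + (1−p*)·9.7302]/1.05 = 44.9863. B = V − Δ·S = -84.3429.
(2,2): S=202.5023. Δ = (V_up−V_dn)/(S_up−S_dn) = (152.4177−65.3417)/(240.9777−153.9017) = 1.0000. V = [p*·152.4177 + (1−p*)·65.3417]/1.05 = 118.1594. B = V − Δ·S = -84.3429.
(1,0): S=108.6800. Δ = (V_up−V_dn)/(S_up−S_dn) = (44.9863−14.2455)/(129.3292−82.5968) = 0.6578. V = [p*·44.9863 + (1−p*)·14.2455]/1.05 = 33.3121. B = V − Δ·S = -38.1782.
(1,1): S=170.1700. Δ = (V_up−V_dn)/(S_up−S_dn) = (118.1594−44.9863)/(202.5023−129.3292) = 1.0000. V = [p*·118.1594 + (1−p*)·44.9863]/1.05 = 89.8435. B = V − Δ·S = -80.3265.
(0,0): S=143.0000. Δ = (V_up−V_dn)/(S_up−S_dn) = (89.8435−33.3121)/(170.1700−108.6800) = 0.9194. V = [p*·89.8435 + (1−p*)·33.3121]/1.05 = 68.0361. B = V − Δ·S = -63.4322.
Check: Δ(0,0)·S0 + B(0,0) = 68.0361 = V0.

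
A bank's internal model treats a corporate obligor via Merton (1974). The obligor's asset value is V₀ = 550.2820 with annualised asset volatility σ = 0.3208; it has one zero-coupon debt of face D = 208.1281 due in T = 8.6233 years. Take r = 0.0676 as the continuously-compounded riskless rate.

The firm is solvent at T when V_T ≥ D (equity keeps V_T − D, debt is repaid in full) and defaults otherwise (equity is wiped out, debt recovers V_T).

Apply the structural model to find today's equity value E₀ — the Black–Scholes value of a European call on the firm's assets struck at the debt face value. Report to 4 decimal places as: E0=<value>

E0=438.6103

With assets at 550.2820 and a single debt payment of 208.1281 at 8.6233 years:
d₁ = [ln(V₀/D) + (r + σ²/2)T] / (σ√T)
   = [ln(550.2820/208.1281) + (0.0676 + 0.5·0.3208²)·8.6233] / (0.3208·√8.6233)
   = [0.972277 + 1.026658] / 0.942044 = 2.121913
d₂ = d₁ − σ√T = 2.121913 − 0.942044 = 1.179870
N(d₁) = 0.983077,  N(d₂) = 0.880974,  e^(−rT) = 0.558257
E₀ = V₀·N(d₁) − D·e^(−rT)·N(d₂)
   = 550.2820·0.983077 − 208.1281·0.558257·0.880974 = 438.610316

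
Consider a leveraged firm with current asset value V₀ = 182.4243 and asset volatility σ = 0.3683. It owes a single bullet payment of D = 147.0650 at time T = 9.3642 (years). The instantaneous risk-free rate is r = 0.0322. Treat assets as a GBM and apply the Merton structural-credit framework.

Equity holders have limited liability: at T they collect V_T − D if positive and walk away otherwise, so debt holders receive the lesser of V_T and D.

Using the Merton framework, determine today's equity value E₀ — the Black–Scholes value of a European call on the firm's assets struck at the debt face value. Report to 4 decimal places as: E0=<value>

E0=104.6010

With assets at 182.4243 and a single debt payment of 147.0650 at 9.3642 years:
d₁ = [ln(V₀/D) + (r + σ²/2)T] / (σ√T)
   = [ln(182.4243/147.0650) + (0.0322 + 0.5·0.3683²)·9.3642] / (0.3683·√9.3642)
   = [0.215461 + 0.936630] / 1.127034 = 1.022232
d₂ = d₁ − σ√T = 1.022232 − 1.127034 = -0.104802
N(d₁) = 0.846665,  N(d₂) = 0.458267,  e^(−rT) = 0.739688
E₀ = V₀·N(d₁) − D·e^(−rT)·N(d₂)
   = 182.4243·0.846665 − 147.0650·0.739688·0.458267 = 104.600954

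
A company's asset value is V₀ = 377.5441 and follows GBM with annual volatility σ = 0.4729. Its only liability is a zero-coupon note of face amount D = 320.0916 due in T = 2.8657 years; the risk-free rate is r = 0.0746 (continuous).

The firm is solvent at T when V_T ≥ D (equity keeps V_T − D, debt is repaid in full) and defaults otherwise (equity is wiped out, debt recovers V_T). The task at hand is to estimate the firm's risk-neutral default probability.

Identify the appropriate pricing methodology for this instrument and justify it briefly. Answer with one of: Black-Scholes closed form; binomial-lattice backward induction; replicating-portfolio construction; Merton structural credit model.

framework: Merton structural credit model

Key observation: the question is about default risk generated by asset-value dynamics against a debt face of 320.0916 — the structural framework prices exactly that.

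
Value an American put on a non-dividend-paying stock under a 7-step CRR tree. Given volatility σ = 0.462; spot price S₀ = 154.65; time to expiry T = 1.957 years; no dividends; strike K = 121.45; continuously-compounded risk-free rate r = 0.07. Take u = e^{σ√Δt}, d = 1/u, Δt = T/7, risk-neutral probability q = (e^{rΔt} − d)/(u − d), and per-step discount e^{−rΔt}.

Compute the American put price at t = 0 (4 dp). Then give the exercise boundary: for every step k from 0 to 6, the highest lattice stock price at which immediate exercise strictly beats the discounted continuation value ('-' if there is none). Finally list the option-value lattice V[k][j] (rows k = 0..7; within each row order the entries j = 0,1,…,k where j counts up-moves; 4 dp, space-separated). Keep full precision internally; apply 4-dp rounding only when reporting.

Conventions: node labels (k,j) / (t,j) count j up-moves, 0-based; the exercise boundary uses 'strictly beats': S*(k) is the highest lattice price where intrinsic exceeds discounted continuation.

Δt=0.27957, u=1.27670, d=0.78327, q=0.47928, disc=e^(-rΔt)=0.98062
k=7 terminal: V=max(K-S,0) → 93.4780 75.8566 47.1342 0.3176 0.0000 0.0000 0.0000 0.0000
k=6: j=0 S=35.7119 intr=85.7381 cont=83.3845 V=85.7381[EX]; j=1 S=58.2092 intr=63.2408 cont=60.8871 V=63.2408[EX]; j=2 S=94.8792 intr=26.5708 cont=24.2172 V=26.5708[EX]; j=3 S=154.6500 intr=0.0000 cont=0.1622 V=0.1622[hold]; j=4 S=252.0746 intr=0.0000 cont=0.0000 V=0.0000[hold]; j=5 S=410.8736 intr=0.0000 cont=0.0000 V=0.0000[hold]; j=6 S=669.7108 intr=0.0000 cont=0.0000 V=0.0000[hold]  S*(6)=94.8792
k=5: j=0 S=45.5934 intr=75.8566 cont=73.5029 V=75.8566[EX]; j=1 S=74.3158 intr=47.1342 cont=44.7805 V=47.1342[EX]; j=2 S=121.1324 intr=0.3176 cont=13.6440 V=13.6440[hold]; j=3 S=197.4420 intr=0.0000 cont=0.0828 V=0.0828[hold]; j=4 S=321.8241 intr=0.0000 cont=0.0000 V=0.0000[hold]; j=5 S=524.5631 intr=0.0000 cont=0.0000 V=0.0000[hold]  S*(5)=74.3158
k=4: j=0 S=58.2092 intr=63.2408 cont=60.8871 V=63.2408[EX]; j=1 S=94.8792 intr=26.5708 cont=30.4805 V=30.4805[hold]; j=2 S=154.6500 intr=0.0000 cont=7.0059 V=7.0059[hold]; j=3 S=252.0746 intr=0.0000 cont=0.0423 V=0.0423[hold]; j=4 S=410.8736 intr=0.0000 cont=0.0000 V=0.0000[hold]  S*(4)=58.2092
k=3: j=0 S=74.3158 intr=47.1342 cont=46.6180 V=47.1342[EX]; j=1 S=121.1324 intr=0.3176 cont=18.8568 V=18.8568[hold]; j=2 S=197.4420 intr=0.0000 cont=3.5973 V=3.5973[hold]; j=3 S=321.8241 intr=0.0000 cont=0.0216 V=0.0216[hold]  S*(3)=74.3158
k=2: j=0 S=94.8792 intr=26.5708 cont=32.9305 V=32.9305[hold]; j=1 S=154.6500 intr=0.0000 cont=11.3195 V=11.3195[hold]; j=2 S=252.0746 intr=0.0000 cont=1.8470 V=1.8470[hold]  S*(2)=-
k=1: j=0 S=121.1324 intr=0.3176 cont=22.1353 V=22.1353[hold]; j=1 S=197.4420 intr=0.0000 cont=6.6481 V=6.6481[hold]  S*(1)=-
k=0: j=0 S=154.6500 intr=0.0000 cont=14.4274 V=14.4274[hold]  S*(0)=-

price = 14.4274
boundary = - - - 74.3158 58.2092 74.3158 94.8792
tree:
14.4274
22.1353 6.6481
32.9305 11.3195 1.8470
47.1342 18.8568 3.5973 0.0216
63.2408 30.4805 7.0059 0.0423 0.0000
75.8566 47.1342 13.6440 0.0828 0.0000 0.0000
85.7381 63.2408 26.5708 0.1622 0.0000 0.0000 0.0000
93.4780 75.8566 47.1342 0.3176 0.0000 0.0000 0.0000 0.0000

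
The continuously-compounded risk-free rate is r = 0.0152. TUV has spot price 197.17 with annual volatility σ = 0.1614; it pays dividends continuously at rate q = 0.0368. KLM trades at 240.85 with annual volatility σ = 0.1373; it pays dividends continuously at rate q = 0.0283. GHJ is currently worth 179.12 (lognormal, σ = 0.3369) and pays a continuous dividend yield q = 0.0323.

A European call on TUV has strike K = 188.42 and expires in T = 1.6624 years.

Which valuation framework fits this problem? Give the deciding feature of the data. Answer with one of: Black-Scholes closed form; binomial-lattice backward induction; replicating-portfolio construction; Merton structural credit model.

Key observation: with TUV following a GBM at constant σ and r, the European call struck at 188.42 prices in closed form — nothing here needs a stepwise model or a balance sheet.

framework: Black-Scholes closed form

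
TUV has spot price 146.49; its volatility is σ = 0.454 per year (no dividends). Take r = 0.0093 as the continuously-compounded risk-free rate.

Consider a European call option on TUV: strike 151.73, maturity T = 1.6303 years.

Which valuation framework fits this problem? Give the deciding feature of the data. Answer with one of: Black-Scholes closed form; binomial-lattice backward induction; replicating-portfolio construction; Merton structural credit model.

framework: Black-Scholes closed form

Key observation: a European claim on TUV (strike 151.73) — a lognormal (GBM) underlying with constant rate and volatility — has an exact closed-form value; no lattice or capital structure is involved.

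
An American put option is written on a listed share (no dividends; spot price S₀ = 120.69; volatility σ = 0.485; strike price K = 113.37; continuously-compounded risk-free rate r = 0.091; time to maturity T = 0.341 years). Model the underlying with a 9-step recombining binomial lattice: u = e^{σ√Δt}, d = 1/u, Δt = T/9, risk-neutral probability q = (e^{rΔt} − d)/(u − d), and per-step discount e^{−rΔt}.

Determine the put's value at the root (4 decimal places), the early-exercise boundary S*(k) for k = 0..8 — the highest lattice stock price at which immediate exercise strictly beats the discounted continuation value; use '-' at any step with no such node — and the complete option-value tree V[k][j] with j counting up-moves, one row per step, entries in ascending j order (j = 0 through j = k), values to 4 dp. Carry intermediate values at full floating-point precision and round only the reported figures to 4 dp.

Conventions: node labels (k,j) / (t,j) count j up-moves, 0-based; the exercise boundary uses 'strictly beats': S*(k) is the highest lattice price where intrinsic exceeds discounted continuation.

price = 8.6428
boundary = - - - - 82.7317 75.2787 82.7317 90.9226 99.9244
tree:
8.6428
12.4111 4.8538
17.3372 7.4657 2.2196
23.4643 11.1994 3.7038 0.7190
30.6383 16.2999 6.0676 1.3152 0.1150
38.0913 22.8613 9.7111 2.3880 0.2285 0.0000
44.8729 30.6383 15.0767 4.2979 0.4537 0.0000 0.0000
51.0435 38.0913 22.4474 7.6528 0.9009 0.0000 0.0000 0.0000
56.6583 44.8729 30.6383 13.4456 1.7890 0.0000 0.0000 0.0000 0.0000
61.7672 51.0435 38.0913 22.4474 3.5525 0.0000 0.0000 0.0000 0.0000 0.0000

params: Δt=0.03789 u=1.09901 d=0.90991 q=0.49468 e^(-rΔt)=0.99656
t_9 payoffs: 61.7672 51.0435 38.0913 22.4474 3.5525 0.0000 0.0000 0.0000 0.0000 0.0000
t_8: node(8,0) S=56.7117 payoff=56.6583 vs cont=56.2681 → 56.6583 [stop]  node(8,1) S=68.4971 payoff=44.8729 vs cont=44.4827 → 44.8729 [stop]  node(8,2) S=82.7317 payoff=30.6383 vs cont=30.2481 → 30.6383 [stop]  node(8,3) S=99.9244 payoff=13.4456 vs cont=13.0554 → 13.4456 [stop]  node(8,4) S=120.6900 payoff=0.0000 vs cont=1.7890 → 1.7890 [wait]  node(8,5) S=145.7709 payoff=0.0000 vs cont=0.0000 → 0.0000 [wait]  node(8,6) S=176.0640 payoff=0.0000 vs cont=0.0000 → 0.0000 [wait]  node(8,7) S=212.6524 payoff=0.0000 vs cont=0.0000 → 0.0000 [wait]  node(8,8) S=256.8443 payoff=0.0000 vs cont=0.0000 → 0.0000 [wait]  ⇒ S*(8)=99.9244
t_7: node(7,0) S=62.3265 payoff=51.0435 vs cont=50.6533 → 51.0435 [stop]  node(7,1) S=75.2787 payoff=38.0913 vs cont=37.7011 → 38.0913 [stop]  node(7,2) S=90.9226 payoff=22.4474 vs cont=22.0572 → 22.4474 [stop]  node(7,3) S=109.8175 payoff=3.5525 vs cont=7.6528 → 7.6528 [wait]  node(7,4) S=132.6390 payoff=0.0000 vs cont=0.9009 → 0.9009 [wait]  node(7,5) S=160.2030 payoff=0.0000 vs cont=0.0000 → 0.0000 [wait]  node(7,6) S=193.4953 payoff=0.0000 vs cont=0.0000 → 0.0000 [wait]  node(7,7) S=233.7061 payoff=0.0000 vs cont=0.0000 → 0.0000 [wait]  ⇒ S*(7)=90.9226
t_6: node(6,0) S=68.4971 payoff=44.8729 vs cont=44.4827 → 44.8729 [stop]  node(6,1) S=82.7317 payoff=30.6383 vs cont=30.2481 → 30.6383 [stop]  node(6,2) S=99.9244 payoff=13.4456 vs cont=15.0767 → 15.0767 [wait]  node(6,3) S=120.6900 payoff=0.0000 vs cont=4.2979 → 4.2979 [wait]  node(6,4) S=145.7709 payoff=0.0000 vs cont=0.4537 → 0.4537 [wait]  node(6,5) S=176.0640 payoff=0.0000 vs cont=0.0000 → 0.0000 [wait]  node(6,6) S=212.6524 payoff=0.0000 vs cont=0.0000 → 0.0000 [wait]  ⇒ S*(6)=82.7317
t_5: node(5,0) S=75.2787 payoff=38.0913 vs cont=37.7011 → 38.0913 [stop]  node(5,1) S=90.9226 payoff=22.4474 vs cont=22.8613 → 22.8613 [wait]  node(5,2) S=109.8175 payoff=3.5525 vs cont=9.7111 → 9.7111 [wait]  node(5,3) S=132.6390 payoff=0.0000 vs cont=2.3880 → 2.3880 [wait]  node(5,4) S=160.2030 payoff=0.0000 vs cont=0.2285 → 0.2285 [wait]  node(5,5) S=193.4953 payoff=0.0000 vs cont=0.0000 → 0.0000 [wait]  ⇒ S*(5)=75.2787
t_4: node(4,0) S=82.7317 payoff=30.6383 vs cont=30.4521 → 30.6383 [stop]  node(4,1) S=99.9244 payoff=13.4456 vs cont=16.2999 → 16.2999 [wait]  node(4,2) S=120.6900 payoff=0.0000 vs cont=6.0676 → 6.0676 [wait]  node(4,3) S=145.7709 payoff=0.0000 vs cont=1.3152 → 1.3152 [wait]  node(4,4) S=176.0640 payoff=0.0000 vs cont=0.1150 → 0.1150 [wait]  ⇒ S*(4)=82.7317
t_3: node(3,0) S=90.9226 payoff=22.4474 vs cont=23.4643 → 23.4643 [wait]  node(3,1) S=109.8175 payoff=3.5525 vs cont=11.1994 → 11.1994 [wait]  node(3,2) S=132.6390 payoff=0.0000 vs cont=3.7038 → 3.7038 [wait]  node(3,3) S=160.2030 payoff=0.0000 vs cont=0.7190 → 0.7190 [wait]  ⇒ S*(3)=-
t_2: node(2,0) S=99.9244 payoff=13.4456 vs cont=17.3372 → 17.3372 [wait]  node(2,1) S=120.6900 payoff=0.0000 vs cont=7.4657 → 7.4657 [wait]  node(2,2) S=145.7709 payoff=0.0000 vs cont=2.2196 → 2.2196 [wait]  ⇒ S*(2)=-
t_1: node(1,0) S=109.8175 payoff=3.5525 vs cont=12.4111 → 12.4111 [wait]  node(1,1) S=132.6390 payoff=0.0000 vs cont=4.8538 → 4.8538 [wait]  ⇒ S*(1)=-
t_0: node(0,0) S=120.6900 payoff=0.0000 vs cont=8.6428 → 8.6428 [wait]  ⇒ S*(0)=-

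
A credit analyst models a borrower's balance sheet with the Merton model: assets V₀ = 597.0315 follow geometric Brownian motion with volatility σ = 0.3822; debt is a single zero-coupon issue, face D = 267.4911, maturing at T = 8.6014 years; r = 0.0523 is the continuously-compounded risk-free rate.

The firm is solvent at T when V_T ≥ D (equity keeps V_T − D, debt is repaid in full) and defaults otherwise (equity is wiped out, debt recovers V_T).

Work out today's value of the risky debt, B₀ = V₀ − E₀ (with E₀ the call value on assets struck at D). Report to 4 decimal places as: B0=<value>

B0=149.1963

Apply the equity-as-call identities (strike 267.4911, horizon 8.6014 years):
d₁ = [ln(V₀/D) + (r + σ²/2)T] / (σ√T)
   = [ln(597.0315/267.4911) + (0.0523 + 0.5·0.3822²)·8.6014] / (0.3822·√8.6014)
   = [0.802884 + 1.078086] / 1.120922 = 1.678056
d₂ = d₁ − σ√T = 1.678056 − 1.120922 = 0.557135
N(d₁) = 0.953332,  N(d₂) = 0.711282,  e^(−rT) = 0.637722
E₀ = V₀·N(d₁) − D·e^(−rT)·N(d₂)
   = 597.0315·0.953332 − 267.4911·0.637722·0.711282 = 447.835190
B₀ = V₀ − E₀ = 597.0315 − 447.835190 = 149.196310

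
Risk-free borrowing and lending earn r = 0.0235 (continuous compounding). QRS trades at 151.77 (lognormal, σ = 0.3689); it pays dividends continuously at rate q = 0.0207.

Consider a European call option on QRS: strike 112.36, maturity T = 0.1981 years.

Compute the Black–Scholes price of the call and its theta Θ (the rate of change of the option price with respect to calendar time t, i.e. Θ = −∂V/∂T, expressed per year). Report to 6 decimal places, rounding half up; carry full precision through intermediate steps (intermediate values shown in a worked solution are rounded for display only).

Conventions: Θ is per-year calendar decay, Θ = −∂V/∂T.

σ√T = 0.3689·√0.1981 = 0.164192
d₁ = (ln(S/K) + (r−q+σ²/2)T) / (σ√T) = (ln(151.77/112.36) + (0.0235−0.0207+0.3689²/2)·0.1981) / 0.164192 = (0.300658 + 0.014034) / 0.164192 = 1.916617
d₂ = d₁ − σ√T = 1.916617 − 0.164192 = 1.752425
e^{−rT} = 0.995355
e^{−qT} = 0.995908
N(d₁) = 0.972357,  N(d₂) = 0.960150
Call price V = S·e^{−qT}·N(d₁) − K·e^{−rT}·N(d₂) = 146.970657 − 107.381350 = 39.589308
φ(d₁) = (1/√(2π))·e^{−d₁²/2} = 0.063568
Θ = −S·e^{−qT}·φ(d₁)·σ/(2√T) + q·S·e^{−qT}·N(d₁) − r·K·e^{−rT}·N(d₂) = −3.981792 + 3.042293 − 2.523462 = -3.462961

price = 39.589308
Θ = -3.462961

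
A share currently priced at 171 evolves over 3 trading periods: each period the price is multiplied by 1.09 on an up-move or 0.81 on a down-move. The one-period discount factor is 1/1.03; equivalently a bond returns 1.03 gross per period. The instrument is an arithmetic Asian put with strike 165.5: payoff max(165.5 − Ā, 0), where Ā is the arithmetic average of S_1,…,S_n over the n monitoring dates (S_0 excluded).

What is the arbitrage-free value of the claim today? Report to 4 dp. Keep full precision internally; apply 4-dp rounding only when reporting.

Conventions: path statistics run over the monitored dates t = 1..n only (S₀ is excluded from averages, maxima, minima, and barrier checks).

Risk-neutral up-probability p* = (R−d)/(u−d) = (1.03−0.81)/(1.09−0.81) = 0.7857; the claim prices as the p*-weighted sum of path payoffs discounted by R^3.
Enumerate all 2^3 = 8 price paths (U = up ×1.09, D = down ×0.81); each path with k up-moves has probability p*^k·(1−p*)^(3−k).
DDD: Ā=113.8598, payoff=51.6402, prob=0.009840
UDD: Ā=153.2188, payoff=12.2812, prob=0.036079
DUD: Ā=137.2588, payoff=28.2412, prob=0.036079
UUD: Ā=184.7063, payoff=0.0000, prob=0.132289
DDU: Ā=124.3312, payoff=41.1688, prob=0.036079
UDU: Ā=167.3099, payoff=0.0000, prob=0.132289
DUU: Ā=151.3499, payoff=14.1501, prob=0.132289
UUU: Ā=203.6684, payoff=0.0000, prob=0.485058
Price = Σ prob·payoff / R^3 = 5.327336 / 1.092727 = 4.8753

price = 4.8753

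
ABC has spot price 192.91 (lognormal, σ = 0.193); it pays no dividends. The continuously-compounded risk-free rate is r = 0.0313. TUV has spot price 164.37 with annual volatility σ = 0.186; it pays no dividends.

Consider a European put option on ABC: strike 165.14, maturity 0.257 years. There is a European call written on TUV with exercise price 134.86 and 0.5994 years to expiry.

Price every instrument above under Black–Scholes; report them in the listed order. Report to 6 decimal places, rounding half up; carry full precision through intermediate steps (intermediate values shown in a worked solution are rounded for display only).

[ABC put K=165.14]
σ√T = 0.193·√0.257 = 0.097842
d₁ = (ln(S/K) + (r+σ²/2)T) / (σ√T) = (ln(192.91/165.14) + (0.0313+0.193²/2)·0.257) / 0.097842 = (0.155430 + 0.012831) / 0.097842 = 1.719725
d₂ = d₁ − σ√T = 1.719725 − 0.097842 = 1.621883
e^{−rT} = 0.991988
N(−d₁) = 0.042741,  N(−d₂) = 0.052414
price = K·e^{−rT}·N(−d₂) − S·N(−d₁) = 8.586330 − 8.245212 = 0.341119
[TUV call K=134.86]
σ√T = 0.186·√0.5994 = 0.144003
d₁ = (ln(S/K) + (r+σ²/2)T) / (σ√T) = (ln(164.37/134.86) + (0.0313+0.186²/2)·0.5994) / 0.144003 = (0.197883 + 0.029130) / 0.144003 = 1.576443
d₂ = d₁ − σ√T = 1.576443 − 0.144003 = 1.432440
e^{−rT} = 0.981414
N(d₁) = 0.942538,  N(d₂) = 0.923991
price = S·N(d₁) − K·e^{−rT}·N(d₂) = 154.924995 − 122.293403 = 32.631591

price(ABC put K=165.14) = 0.341119
price(TUV call K=134.86) = 32.631591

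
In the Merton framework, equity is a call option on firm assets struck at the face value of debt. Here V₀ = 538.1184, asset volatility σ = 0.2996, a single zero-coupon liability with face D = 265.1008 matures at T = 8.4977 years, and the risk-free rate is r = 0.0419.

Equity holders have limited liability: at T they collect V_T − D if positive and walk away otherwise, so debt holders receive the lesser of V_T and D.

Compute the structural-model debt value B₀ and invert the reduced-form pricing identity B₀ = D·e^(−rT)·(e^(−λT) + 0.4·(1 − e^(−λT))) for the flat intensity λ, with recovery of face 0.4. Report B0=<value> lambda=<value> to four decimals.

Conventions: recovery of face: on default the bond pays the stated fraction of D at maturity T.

B0=171.7001 lambda=0.0158

Work the structural quantities from V₀ = 538.1184 against face 265.1008:
d₁ = [ln(V₀/D) + (r + σ²/2)T] / (σ√T)
   = [ln(538.1184/265.1008) + (0.0419 + 0.5·0.2996²)·8.4977] / (0.2996·√8.4977)
   = [0.707968 + 0.737431] / 0.873358 = 1.654990
d₂ = d₁ − σ√T = 1.654990 − 0.873358 = 0.781632
N(d₁) = 0.951037,  N(d₂) = 0.782784,  e^(−rT) = 0.700435
E₀ = V₀·N(d₁) − D·e^(−rT)·N(d₂)
   = 538.1184·0.951037 − 265.1008·0.700435·0.782784 = 366.418339
B₀ = V₀ − E₀ = 538.1184 − 366.418339 = 171.700061
e^(−λT) = (B₀·e^(rT)/D − 0.4)/(1 − 0.4) = (171.7001·1.427684/265.1008 − 0.4)/0.6 = 0.87446728
λ = −ln(0.87446728)/8.4977 = 0.015785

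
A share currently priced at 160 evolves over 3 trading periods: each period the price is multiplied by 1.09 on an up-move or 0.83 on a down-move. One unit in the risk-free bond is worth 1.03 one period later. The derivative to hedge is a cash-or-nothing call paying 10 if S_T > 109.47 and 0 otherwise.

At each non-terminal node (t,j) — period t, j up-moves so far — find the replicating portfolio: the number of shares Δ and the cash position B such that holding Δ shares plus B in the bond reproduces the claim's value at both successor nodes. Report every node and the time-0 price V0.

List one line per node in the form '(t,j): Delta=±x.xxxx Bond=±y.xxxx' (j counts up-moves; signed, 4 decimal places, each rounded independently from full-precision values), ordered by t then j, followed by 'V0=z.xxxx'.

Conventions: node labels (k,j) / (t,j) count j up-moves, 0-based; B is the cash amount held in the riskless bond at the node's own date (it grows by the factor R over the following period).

Arbitrage-free pricing uses the up-move probability p* = (R−d)/(u−d) = 0.7692, discounting each step at R = 1.03.
Expiry values: V(3,0)=0.0000, V(3,1)=10.0000, V(3,2)=10.0000, V(3,3)=10.0000
Node (2,0) S=110.2240: V=(p*·10.0000+(1−p*)·0.0000)/1.03=7.4683; Δ=(10.0000−0.0000)/(120.1442−91.4859)=0.3489; B=V−Δ·S=-30.9933
Node (2,1) S=144.7520: V=(p*·10.0000+(1−p*)·10.0000)/1.03=9.7087; Δ=(10.0000−10.0000)/(157.7797−120.1442)=0.0000; B=V−Δ·S=9.7087
Node (2,2) S=190.0960: V=(p*·10.0000+(1−p*)·10.0000)/1.03=9.7087; Δ=(10.0000−10.0000)/(207.2046−157.7797)=0.0000; B=V−Δ·S=9.7087
Node (1,0) S=132.8000: V=(p*·9.7087+(1−p*)·7.4683)/1.03=8.9240; Δ=(9.7087−7.4683)/(144.7520−110.2240)=0.0649; B=V−Δ·S=0.3068
Node (1,1) S=174.4000: V=(p*·9.7087+(1−p*)·9.7087)/1.03=9.4260; Δ=(9.7087−9.7087)/(190.0960−144.7520)=0.0000; B=V−Δ·S=9.4260
Node (0,0) S=160.0000: V=(p*·9.4260+(1−p*)·8.9240)/1.03=9.0390; Δ=(9.4260−8.9240)/(174.4000−132.8000)=0.0121; B=V−Δ·S=7.1083
As a check, the time-0 holding Δ(0,0)·S0 + B(0,0) comes to 9.0390 — exactly V0.

(0,0): Delta=0.0121 Bond=7.1083
(1,0): Delta=0.0649 Bond=0.3068
(1,1): Delta=0.0000 Bond=9.4260
(2,0): Delta=0.3489 Bond=-30.9933
(2,1): Delta=0.0000 Bond=9.7087
(2,2): Delta=0.0000 Bond=9.7087
V0=9.0390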